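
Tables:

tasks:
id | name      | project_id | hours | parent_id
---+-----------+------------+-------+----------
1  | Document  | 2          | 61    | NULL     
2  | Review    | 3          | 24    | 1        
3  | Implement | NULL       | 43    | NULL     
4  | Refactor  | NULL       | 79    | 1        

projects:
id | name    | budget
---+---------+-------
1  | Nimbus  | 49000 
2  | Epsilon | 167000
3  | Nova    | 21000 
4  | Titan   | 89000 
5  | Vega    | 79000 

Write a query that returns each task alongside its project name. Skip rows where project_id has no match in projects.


INNER JOIN keeps only tasks rows whose project_id matches an id in projects. Walk through each task:
  - task 1 (Document): project_id=2 -> matches Epsilon
  - task 2 (Review): project_id=3 -> matches Nova
  - task 3 (Implement): project_id=NULL, no match -> dropped
  - task 4 (Refactor): project_id=NULL, no match -> dropped
So 2 of 4 rows are dropped.

SQL:
SELECT a.name, b.name AS project
FROM tasks a
INNER JOIN projects b ON a.project_id = b.id

Result:
name     | project
---------+--------
Document | Epsilon
Review   | Nova   


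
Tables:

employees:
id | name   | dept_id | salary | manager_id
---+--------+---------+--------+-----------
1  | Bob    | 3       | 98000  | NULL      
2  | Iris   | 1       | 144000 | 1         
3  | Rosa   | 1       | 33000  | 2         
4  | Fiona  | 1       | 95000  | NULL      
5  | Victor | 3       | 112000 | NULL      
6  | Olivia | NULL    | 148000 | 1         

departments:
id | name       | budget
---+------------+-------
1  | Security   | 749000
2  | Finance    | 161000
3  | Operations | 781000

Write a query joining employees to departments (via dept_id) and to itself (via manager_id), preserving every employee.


Two LEFT JOINs from the same base table employees: one to departments via dept_id, one to employees itself via manager_id. Both are LEFT so every employee is preserved.
Match against departments:
  - employee 1 (Bob): dept_id=3 -> matches Operations
  - employee 2 (Iris): dept_id=1 -> matches Security
  - employee 3 (Rosa): dept_id=1 -> matches Security
  - employee 4 (Fiona): dept_id=1 -> matches Security
  - employee 5 (Victor): dept_id=3 -> matches Operations
  - employee 6 (Olivia): dept_id=NULL, no match -> kept with NULL
Match against employees (self):
  - employee 1 (Bob): manager_id=NULL -> NULL
  - employee 2 (Iris): manager_id=1 -> Bob
  - employee 3 (Rosa): manager_id=2 -> Iris
  - employee 4 (Fiona): manager_id=NULL -> NULL
  - employee 5 (Victor): manager_id=NULL -> NULL
  - employee 6 (Olivia): manager_id=1 -> Bob

SQL:
SELECT a.name, b.name AS department, c.name AS manager
FROM employees a
LEFT JOIN departments b ON a.dept_id = b.id
LEFT JOIN employees c ON a.manager_id = c.id

Result:
name   | department | manager
-------+------------+--------
Bob    | Operations | NULL   
Iris   | Security   | Bob    
Rosa   | Security   | Iris   
Fiona  | Security   | NULL   
Victor | Operations | NULL   
Olivia | NULL       | Bob    


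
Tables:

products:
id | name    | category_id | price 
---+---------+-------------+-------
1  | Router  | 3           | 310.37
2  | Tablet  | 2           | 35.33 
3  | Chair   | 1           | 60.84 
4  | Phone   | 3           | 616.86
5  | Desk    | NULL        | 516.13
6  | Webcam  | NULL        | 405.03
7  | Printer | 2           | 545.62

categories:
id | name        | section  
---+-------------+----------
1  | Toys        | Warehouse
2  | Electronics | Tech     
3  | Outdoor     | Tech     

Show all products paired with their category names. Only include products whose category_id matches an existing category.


INNER JOIN keeps only products rows whose category_id matches an id in categories. Walk through each product:
  - product 1 (Router): category_id=3 -> matches Outdoor
  - product 2 (Tablet): category_id=2 -> matches Electronics
  - product 3 (Chair): category_id=1 -> matches Toys
  - product 4 (Phone): category_id=3 -> matches Outdoor
  - product 5 (Desk): category_id=NULL, no match -> dropped
  - product 6 (Webcam): category_id=NULL, no match -> dropped
  - product 7 (Printer): category_id=2 -> matches Electronics
So 2 of 7 rows are dropped.

SQL:
SELECT a.name, b.name AS category
FROM products a
INNER JOIN categories b ON a.category_id = b.id

Result:
name    | category   
--------+------------
Router  | Outdoor    
Tablet  | Electronics
Chair   | Toys       
Phone   | Outdoor    
Printer | Electronics


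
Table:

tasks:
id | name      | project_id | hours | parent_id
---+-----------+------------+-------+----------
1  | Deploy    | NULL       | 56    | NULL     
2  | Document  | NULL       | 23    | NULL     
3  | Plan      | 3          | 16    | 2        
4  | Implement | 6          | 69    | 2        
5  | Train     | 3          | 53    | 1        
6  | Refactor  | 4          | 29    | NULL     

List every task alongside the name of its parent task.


This is a self-join: tasks is joined to a second copy of itself, matching each row's parent_id to another row's id. Use LEFT JOIN so rows with parent_id=NULL are kept.
  - task 1 (Deploy): parent_id=NULL -> NULL
  - task 2 (Document): parent_id=NULL -> NULL
  - task 3 (Plan): parent_id=2 -> Document
  - task 4 (Implement): parent_id=2 -> Document
  - task 5 (Train): parent_id=1 -> Deploy
  - task 6 (Refactor): parent_id=NULL -> NULL

SQL:
SELECT a.name AS item, b.name AS parent
FROM tasks a
LEFT JOIN tasks b ON a.parent_id = b.id

Result:
item      | parent  
----------+---------
Deploy    | NULL    
Document  | NULL    
Plan      | Document
Implement | Document
Train     | Deploy  
Refactor  | NULL    


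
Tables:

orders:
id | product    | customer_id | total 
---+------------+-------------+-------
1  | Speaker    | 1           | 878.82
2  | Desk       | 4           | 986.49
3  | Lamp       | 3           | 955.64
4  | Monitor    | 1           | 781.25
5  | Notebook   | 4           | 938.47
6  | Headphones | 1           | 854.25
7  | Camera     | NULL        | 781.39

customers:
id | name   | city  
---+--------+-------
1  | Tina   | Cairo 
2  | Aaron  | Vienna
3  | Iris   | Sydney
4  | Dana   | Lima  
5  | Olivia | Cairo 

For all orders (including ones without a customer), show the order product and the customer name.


LEFT JOIN keeps every row from orders (the left table); where customer_id has no match in customers, the customer columns become NULL. Walk through each order:
  - order 1 (Speaker): customer_id=1 -> matches Tina
  - order 2 (Desk): customer_id=4 -> matches Dana
  - order 3 (Lamp): customer_id=3 -> matches Iris
  - order 4 (Monitor): customer_id=1 -> matches Tina
  - order 5 (Notebook): customer_id=4 -> matches Dana
  - order 6 (Headphones): customer_id=1 -> matches Tina
  - order 7 (Camera): customer_id=NULL, no match -> kept with NULL
All 7 rows appear; 1 has NULL customer.

SQL:
SELECT a.product, b.name AS customer
FROM orders a
LEFT JOIN customers b ON a.customer_id = b.id

Result:
product    | customer
-----------+---------
Speaker    | Tina    
Desk       | Dana    
Lamp       | Iris    
Monitor    | Tina    
Notebook   | Dana    
Headphones | Tina    
Camera     | NULL    


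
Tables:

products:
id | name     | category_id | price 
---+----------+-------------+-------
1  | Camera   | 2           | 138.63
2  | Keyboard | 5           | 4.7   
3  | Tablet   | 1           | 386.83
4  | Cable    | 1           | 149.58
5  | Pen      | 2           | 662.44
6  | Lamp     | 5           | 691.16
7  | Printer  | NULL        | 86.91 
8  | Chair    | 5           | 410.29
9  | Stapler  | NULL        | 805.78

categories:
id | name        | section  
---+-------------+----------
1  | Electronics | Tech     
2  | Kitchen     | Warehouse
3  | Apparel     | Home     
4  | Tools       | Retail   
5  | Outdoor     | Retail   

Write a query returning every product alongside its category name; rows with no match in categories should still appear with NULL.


LEFT JOIN keeps every row from products (the left table); where category_id has no match in categories, the category columns become NULL. Walk through each product:
  - product 1 (Camera): category_id=2 -> matches Kitchen
  - product 2 (Keyboard): category_id=5 -> matches Outdoor
  - product 3 (Tablet): category_id=1 -> matches Electronics
  - product 4 (Cable): category_id=1 -> matches Electronics
  - product 5 (Pen): category_id=2 -> matches Kitchen
  - product 6 (Lamp): category_id=5 -> matches Outdoor
  - product 7 (Printer): category_id=NULL, no match -> kept with NULL
  - product 8 (Chair): category_id=5 -> matches Outdoor
  - product 9 (Stapler): category_id=NULL, no match -> kept with NULL
All 9 rows appear; 2 have NULL category.

SQL:
SELECT a.name, b.name AS category
FROM products a
LEFT JOIN categories b ON a.category_id = b.id

Result:
name     | category   
---------+------------
Camera   | Kitchen    
Keyboard | Outdoor    
Tablet   | Electronics
Cable    | Electronics
Pen      | Kitchen    
Lamp     | Outdoor    
Printer  | NULL       
Chair    | Outdoor    
Stapler  | NULL       


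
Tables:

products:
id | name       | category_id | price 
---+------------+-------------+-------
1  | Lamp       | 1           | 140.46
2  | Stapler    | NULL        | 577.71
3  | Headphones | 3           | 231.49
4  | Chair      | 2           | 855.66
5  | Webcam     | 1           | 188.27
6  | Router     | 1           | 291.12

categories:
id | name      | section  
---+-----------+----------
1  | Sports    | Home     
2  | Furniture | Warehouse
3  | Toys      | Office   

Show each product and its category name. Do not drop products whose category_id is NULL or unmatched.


LEFT JOIN keeps every row from products (the left table); where category_id has no match in categories, the category columns become NULL. Walk through each product:
  - product 1 (Lamp): category_id=1 -> matches Sports
  - product 2 (Stapler): category_id=NULL, no match -> kept with NULL
  - product 3 (Headphones): category_id=3 -> matches Toys
  - product 4 (Chair): category_id=2 -> matches Furniture
  - product 5 (Webcam): category_id=1 -> matches Sports
  - product 6 (Router): category_id=1 -> matches Sports
All 6 rows appear; 1 has NULL category.

SQL:
SELECT a.name, b.name AS category
FROM products a
LEFT JOIN categories b ON a.category_id = b.id

Result:
name       | category 
-----------+----------
Lamp       | Sports   
Stapler    | NULL     
Headphones | Toys     
Chair      | Furniture
Webcam     | Sports   
Router     | Sports   


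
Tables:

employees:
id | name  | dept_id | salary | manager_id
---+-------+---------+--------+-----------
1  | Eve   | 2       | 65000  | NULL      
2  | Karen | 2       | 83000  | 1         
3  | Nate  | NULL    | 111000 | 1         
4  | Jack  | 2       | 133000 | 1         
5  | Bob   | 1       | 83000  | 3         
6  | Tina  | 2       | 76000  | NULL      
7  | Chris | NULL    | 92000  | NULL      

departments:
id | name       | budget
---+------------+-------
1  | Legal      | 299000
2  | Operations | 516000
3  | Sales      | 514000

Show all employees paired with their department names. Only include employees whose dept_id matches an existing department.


INNER JOIN keeps only employees rows whose dept_id matches an id in departments. Walk through each employee:
  - employee 1 (Eve): dept_id=2 -> matches Operations
  - employee 2 (Karen): dept_id=2 -> matches Operations
  - employee 3 (Nate): dept_id=NULL, no match -> dropped
  - employee 4 (Jack): dept_id=2 -> matches Operations
  - employee 5 (Bob): dept_id=1 -> matches Legal
  - employee 6 (Tina): dept_id=2 -> matches Operations
  - employee 7 (Chris): dept_id=NULL, no match -> dropped
So 2 of 7 rows are dropped.

SQL:
SELECT a.name, b.name AS department
FROM employees a
INNER JOIN departments b ON a.dept_id = b.id

Result:
name  | department
------+-----------
Eve   | Operations
Karen | Operations
Jack  | Operations
Bob   | Legal     
Tina  | Operations


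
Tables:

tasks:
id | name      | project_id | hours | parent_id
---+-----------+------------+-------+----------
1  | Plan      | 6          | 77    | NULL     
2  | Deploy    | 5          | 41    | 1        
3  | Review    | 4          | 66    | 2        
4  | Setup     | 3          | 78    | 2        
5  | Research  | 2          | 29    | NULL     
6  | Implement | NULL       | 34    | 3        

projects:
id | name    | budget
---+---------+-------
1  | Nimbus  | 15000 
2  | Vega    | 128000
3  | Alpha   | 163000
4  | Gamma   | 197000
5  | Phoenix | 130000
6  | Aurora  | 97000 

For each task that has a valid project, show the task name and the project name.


INNER JOIN keeps only tasks rows whose project_id matches an id in projects. Walk through each task:
  - task 1 (Plan): project_id=6 -> matches Aurora
  - task 2 (Deploy): project_id=5 -> matches Phoenix
  - task 3 (Review): project_id=4 -> matches Gamma
  - task 4 (Setup): project_id=3 -> matches Alpha
  - task 5 (Research): project_id=2 -> matches Vega
  - task 6 (Implement): project_id=NULL, no match -> dropped
So 1 of 6 rows is dropped.

SQL:
SELECT a.name, b.name AS project
FROM tasks a
INNER JOIN projects b ON a.project_id = b.id

Result:
name     | project
---------+--------
Plan     | Aurora 
Deploy   | Phoenix
Review   | Gamma  
Setup    | Alpha  
Research | Vega   


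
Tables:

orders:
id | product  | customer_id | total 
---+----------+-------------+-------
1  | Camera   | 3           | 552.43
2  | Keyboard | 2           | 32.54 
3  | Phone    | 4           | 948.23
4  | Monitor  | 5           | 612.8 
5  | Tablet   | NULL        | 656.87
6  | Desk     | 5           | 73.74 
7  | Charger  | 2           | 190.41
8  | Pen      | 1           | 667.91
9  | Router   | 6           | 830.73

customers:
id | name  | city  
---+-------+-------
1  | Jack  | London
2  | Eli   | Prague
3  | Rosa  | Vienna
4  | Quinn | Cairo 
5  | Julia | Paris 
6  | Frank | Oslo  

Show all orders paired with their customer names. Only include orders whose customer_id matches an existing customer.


INNER JOIN keeps only orders rows whose customer_id matches an id in customers. Walk through each order:
  - order 1 (Camera): customer_id=3 -> matches Rosa
  - order 2 (Keyboard): customer_id=2 -> matches Eli
  - order 3 (Phone): customer_id=4 -> matches Quinn
  - order 4 (Monitor): customer_id=5 -> matches Julia
  - order 5 (Tablet): customer_id=NULL, no match -> dropped
  - order 6 (Desk): customer_id=5 -> matches Julia
  - order 7 (Charger): customer_id=2 -> matches Eli
  - order 8 (Pen): customer_id=1 -> matches Jack
  - order 9 (Router): customer_id=6 -> matches Frank
So 1 of 9 rows is dropped.

SQL:
SELECT a.product, b.name AS customer
FROM orders a
INNER JOIN customers b ON a.customer_id = b.id

Result:
product  | customer
---------+---------
Camera   | Rosa    
Keyboard | Eli     
Phone    | Quinn   
Monitor  | Julia   
Desk     | Julia   
Charger  | Eli     
Pen      | Jack    
Router   | Frank   


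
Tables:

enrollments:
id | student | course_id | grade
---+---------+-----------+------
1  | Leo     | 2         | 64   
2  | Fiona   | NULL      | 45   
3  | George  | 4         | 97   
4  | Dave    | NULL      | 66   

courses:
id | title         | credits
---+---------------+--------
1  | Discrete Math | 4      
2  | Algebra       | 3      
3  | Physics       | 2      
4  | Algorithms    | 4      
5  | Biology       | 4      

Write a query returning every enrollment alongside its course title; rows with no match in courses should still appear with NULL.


LEFT JOIN keeps every row from enrollments (the left table); where course_id has no match in courses, the course columns become NULL. Walk through each enrollment:
  - enrollment 1 (Leo): course_id=2 -> matches Algebra
  - enrollment 2 (Fiona): course_id=NULL, no match -> kept with NULL
  - enrollment 3 (George): course_id=4 -> matches Algorithms
  - enrollment 4 (Dave): course_id=NULL, no match -> kept with NULL
All 4 rows appear; 2 have NULL course.

SQL:
SELECT a.student, b.title AS course
FROM enrollments a
LEFT JOIN courses b ON a.course_id = b.id

Result:
student | course    
--------+-----------
Leo     | Algebra   
Fiona   | NULL      
George  | Algorithms
Dave    | NULL      


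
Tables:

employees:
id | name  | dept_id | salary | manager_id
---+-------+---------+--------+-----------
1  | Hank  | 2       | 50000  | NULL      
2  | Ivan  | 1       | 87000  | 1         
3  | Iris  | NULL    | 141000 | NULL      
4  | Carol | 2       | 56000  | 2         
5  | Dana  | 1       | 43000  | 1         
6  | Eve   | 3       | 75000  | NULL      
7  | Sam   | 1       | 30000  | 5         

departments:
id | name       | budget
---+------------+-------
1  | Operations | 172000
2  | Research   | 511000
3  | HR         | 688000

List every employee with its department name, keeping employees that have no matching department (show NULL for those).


LEFT JOIN keeps every row from employees (the left table); where dept_id has no match in departments, the department columns become NULL. Walk through each employee:
  - employee 1 (Hank): dept_id=2 -> matches Research
  - employee 2 (Ivan): dept_id=1 -> matches Operations
  - employee 3 (Iris): dept_id=NULL, no match -> kept with NULL
  - employee 4 (Carol): dept_id=2 -> matches Research
  - employee 5 (Dana): dept_id=1 -> matches Operations
  - employee 6 (Eve): dept_id=3 -> matches HR
  - employee 7 (Sam): dept_id=1 -> matches Operations
All 7 rows appear; 1 has NULL department.

SQL:
SELECT a.name, b.name AS department
FROM employees a
LEFT JOIN departments b ON a.dept_id = b.id

Result:
name  | department
------+-----------
Hank  | Research  
Ivan  | Operations
Iris  | NULL      
Carol | Research  
Dana  | Operations
Eve   | HR        
Sam   | Operations


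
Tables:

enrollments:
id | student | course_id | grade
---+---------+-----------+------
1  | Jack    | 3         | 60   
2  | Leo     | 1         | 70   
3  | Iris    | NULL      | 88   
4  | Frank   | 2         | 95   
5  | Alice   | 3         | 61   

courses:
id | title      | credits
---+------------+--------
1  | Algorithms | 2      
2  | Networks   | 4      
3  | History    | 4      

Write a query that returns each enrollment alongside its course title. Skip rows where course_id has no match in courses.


INNER JOIN keeps only enrollments rows whose course_id matches an id in courses. Walk through each enrollment:
  - enrollment 1 (Jack): course_id=3 -> matches History
  - enrollment 2 (Leo): course_id=1 -> matches Algorithms
  - enrollment 3 (Iris): course_id=NULL, no match -> dropped
  - enrollment 4 (Frank): course_id=2 -> matches Networks
  - enrollment 5 (Alice): course_id=3 -> matches History
So 1 of 5 rows is dropped.

SQL:
SELECT a.student, b.title AS course
FROM enrollments a
INNER JOIN courses b ON a.course_id = b.id

Result:
student | course    
--------+-----------
Jack    | History   
Leo     | Algorithms
Frank   | Networks  
Alice   | History   


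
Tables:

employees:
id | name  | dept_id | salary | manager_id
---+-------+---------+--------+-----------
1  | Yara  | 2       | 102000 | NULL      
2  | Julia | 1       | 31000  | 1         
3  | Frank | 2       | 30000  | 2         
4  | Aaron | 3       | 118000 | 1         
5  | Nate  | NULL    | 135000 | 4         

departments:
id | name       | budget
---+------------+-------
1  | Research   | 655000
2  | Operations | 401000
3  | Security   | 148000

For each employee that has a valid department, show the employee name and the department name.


INNER JOIN keeps only employees rows whose dept_id matches an id in departments. Walk through each employee:
  - employee 1 (Yara): dept_id=2 -> matches Operations
  - employee 2 (Julia): dept_id=1 -> matches Research
  - employee 3 (Frank): dept_id=2 -> matches Operations
  - employee 4 (Aaron): dept_id=3 -> matches Security
  - employee 5 (Nate): dept_id=NULL, no match -> dropped
So 1 of 5 rows is dropped.

SQL:
SELECT a.name, b.name AS department
FROM employees a
INNER JOIN departments b ON a.dept_id = b.id

Result:
name  | department
------+-----------
Yara  | Operations
Julia | Research  
Frank | Operations
Aaron | Security  


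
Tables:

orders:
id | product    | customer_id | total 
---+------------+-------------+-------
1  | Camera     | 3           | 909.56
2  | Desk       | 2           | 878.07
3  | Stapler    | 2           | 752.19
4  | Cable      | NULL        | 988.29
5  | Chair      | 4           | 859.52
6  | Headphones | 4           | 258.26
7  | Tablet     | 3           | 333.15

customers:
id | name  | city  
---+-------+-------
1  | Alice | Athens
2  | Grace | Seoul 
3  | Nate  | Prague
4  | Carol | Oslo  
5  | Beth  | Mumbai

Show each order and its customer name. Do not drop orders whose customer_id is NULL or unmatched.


LEFT JOIN keeps every row from orders (the left table); where customer_id has no match in customers, the customer columns become NULL. Walk through each order:
  - order 1 (Camera): customer_id=3 -> matches Nate
  - order 2 (Desk): customer_id=2 -> matches Grace
  - order 3 (Stapler): customer_id=2 -> matches Grace
  - order 4 (Cable): customer_id=NULL, no match -> kept with NULL
  - order 5 (Chair): customer_id=4 -> matches Carol
  - order 6 (Headphones): customer_id=4 -> matches Carol
  - order 7 (Tablet): customer_id=3 -> matches Nate
All 7 rows appear; 1 has NULL customer.

SQL:
SELECT a.product, b.name AS customer
FROM orders a
LEFT JOIN customers b ON a.customer_id = b.id

Result:
product    | customer
-----------+---------
Camera     | Nate    
Desk       | Grace   
Stapler    | Grace   
Cable      | NULL    
Chair      | Carol   
Headphones | Carol   
Tablet     | Nate    


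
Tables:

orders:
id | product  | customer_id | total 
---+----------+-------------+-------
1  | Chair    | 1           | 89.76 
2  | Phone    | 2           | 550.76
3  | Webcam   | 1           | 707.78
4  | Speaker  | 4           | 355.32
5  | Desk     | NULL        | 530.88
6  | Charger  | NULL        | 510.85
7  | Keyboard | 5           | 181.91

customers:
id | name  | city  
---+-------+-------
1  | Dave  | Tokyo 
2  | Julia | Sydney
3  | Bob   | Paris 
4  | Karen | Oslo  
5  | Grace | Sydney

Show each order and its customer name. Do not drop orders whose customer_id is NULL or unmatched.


LEFT JOIN keeps every row from orders (the left table); where customer_id has no match in customers, the customer columns become NULL. Walk through each order:
  - order 1 (Chair): customer_id=1 -> matches Dave
  - order 2 (Phone): customer_id=2 -> matches Julia
  - order 3 (Webcam): customer_id=1 -> matches Dave
  - order 4 (Speaker): customer_id=4 -> matches Karen
  - order 5 (Desk): customer_id=NULL, no match -> kept with NULL
  - order 6 (Charger): customer_id=NULL, no match -> kept with NULL
  - order 7 (Keyboard): customer_id=5 -> matches Grace
All 7 rows appear; 2 have NULL customer.

SQL:
SELECT a.product, b.name AS customer
FROM orders a
LEFT JOIN customers b ON a.customer_id = b.id

Result:
product  | customer
---------+---------
Chair    | Dave    
Phone    | Julia   
Webcam   | Dave    
Speaker  | Karen   
Desk     | NULL    
Charger  | NULL    
Keyboard | Grace   


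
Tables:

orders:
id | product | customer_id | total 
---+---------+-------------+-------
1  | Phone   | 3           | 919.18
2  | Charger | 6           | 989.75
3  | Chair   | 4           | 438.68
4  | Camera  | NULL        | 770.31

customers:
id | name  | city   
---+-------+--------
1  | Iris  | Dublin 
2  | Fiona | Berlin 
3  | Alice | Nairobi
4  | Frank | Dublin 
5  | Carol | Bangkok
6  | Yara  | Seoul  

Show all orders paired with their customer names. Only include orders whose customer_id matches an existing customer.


INNER JOIN keeps only orders rows whose customer_id matches an id in customers. Walk through each order:
  - order 1 (Phone): customer_id=3 -> matches Alice
  - order 2 (Charger): customer_id=6 -> matches Yara
  - order 3 (Chair): customer_id=4 -> matches Frank
  - order 4 (Camera): customer_id=NULL, no match -> dropped
So 1 of 4 rows is dropped.

SQL:
SELECT a.product, b.name AS customer
FROM orders a
INNER JOIN customers b ON a.customer_id = b.id

Result:
product | customer
--------+---------
Phone   | Alice   
Charger | Yara    
Chair   | Frank   


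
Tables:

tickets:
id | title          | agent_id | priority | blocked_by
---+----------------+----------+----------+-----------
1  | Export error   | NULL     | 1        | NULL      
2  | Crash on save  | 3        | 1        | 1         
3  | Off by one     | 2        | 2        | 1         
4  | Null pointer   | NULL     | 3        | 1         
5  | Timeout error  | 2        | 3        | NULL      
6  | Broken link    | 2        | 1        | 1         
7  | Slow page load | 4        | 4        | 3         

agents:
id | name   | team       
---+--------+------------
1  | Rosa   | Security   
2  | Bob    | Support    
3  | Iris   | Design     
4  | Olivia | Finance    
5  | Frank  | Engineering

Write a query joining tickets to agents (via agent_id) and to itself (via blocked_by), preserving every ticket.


Two LEFT JOINs from the same base table tickets: one to agents via agent_id, one to tickets itself via blocked_by. Both are LEFT so every ticket is preserved.
Match against agents:
  - ticket 1 (Export error): agent_id=NULL, no match -> kept with NULL
  - ticket 2 (Crash on save): agent_id=3 -> matches Iris
  - ticket 3 (Off by one): agent_id=2 -> matches Bob
  - ticket 4 (Null pointer): agent_id=NULL, no match -> kept with NULL
  - ticket 5 (Timeout error): agent_id=2 -> matches Bob
  - ticket 6 (Broken link): agent_id=2 -> matches Bob
  - ticket 7 (Slow page load): agent_id=4 -> matches Olivia
Match against tickets (self):
  - ticket 1 (Export error): blocked_by=NULL -> NULL
  - ticket 2 (Crash on save): blocked_by=1 -> Export error
  - ticket 3 (Off by one): blocked_by=1 -> Export error
  - ticket 4 (Null pointer): blocked_by=1 -> Export error
  - ticket 5 (Timeout error): blocked_by=NULL -> NULL
  - ticket 6 (Broken link): blocked_by=1 -> Export error
  - ticket 7 (Slow page load): blocked_by=3 -> Off by one

SQL:
SELECT a.title, b.name AS agent, c.title AS blocked_by
FROM tickets a
LEFT JOIN agents b ON a.agent_id = b.id
LEFT JOIN tickets c ON a.blocked_by = c.id

Result:
title          | agent  | blocked_by  
---------------+--------+-------------
Export error   | NULL   | NULL        
Crash on save  | Iris   | Export error
Off by one     | Bob    | Export error
Null pointer   | NULL   | Export error
Timeout error  | Bob    | NULL        
Broken link    | Bob    | Export error
Slow page load | Olivia | Off by one  


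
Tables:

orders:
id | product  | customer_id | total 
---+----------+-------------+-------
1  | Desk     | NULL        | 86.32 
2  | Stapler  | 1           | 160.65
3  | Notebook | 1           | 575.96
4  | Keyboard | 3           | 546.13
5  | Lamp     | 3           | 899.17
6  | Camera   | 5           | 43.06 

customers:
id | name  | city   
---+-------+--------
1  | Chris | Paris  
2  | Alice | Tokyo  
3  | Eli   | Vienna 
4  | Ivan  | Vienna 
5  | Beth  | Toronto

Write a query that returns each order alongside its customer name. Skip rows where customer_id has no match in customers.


INNER JOIN keeps only orders rows whose customer_id matches an id in customers. Walk through each order:
  - order 1 (Desk): customer_id=NULL, no match -> dropped
  - order 2 (Stapler): customer_id=1 -> matches Chris
  - order 3 (Notebook): customer_id=1 -> matches Chris
  - order 4 (Keyboard): customer_id=3 -> matches Eli
  - order 5 (Lamp): customer_id=3 -> matches Eli
  - order 6 (Camera): customer_id=5 -> matches Beth
So 1 of 6 rows is dropped.

SQL:
SELECT a.product, b.name AS customer
FROM orders a
INNER JOIN customers b ON a.customer_id = b.id

Result:
product  | customer
---------+---------
Stapler  | Chris   
Notebook | Chris   
Keyboard | Eli     
Lamp     | Eli     
Camera   | Beth    


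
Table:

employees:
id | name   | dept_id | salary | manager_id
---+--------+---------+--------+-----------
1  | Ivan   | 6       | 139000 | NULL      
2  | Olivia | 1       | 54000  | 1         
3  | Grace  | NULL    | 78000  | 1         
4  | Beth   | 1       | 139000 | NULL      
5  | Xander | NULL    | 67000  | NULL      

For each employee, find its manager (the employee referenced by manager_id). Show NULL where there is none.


This is a self-join: employees is joined to a second copy of itself, matching each row's manager_id to another row's id. Use LEFT JOIN so rows with manager_id=NULL are kept.
  - employee 1 (Ivan): manager_id=NULL -> NULL
  - employee 2 (Olivia): manager_id=1 -> Ivan
  - employee 3 (Grace): manager_id=1 -> Ivan
  - employee 4 (Beth): manager_id=NULL -> NULL
  - employee 5 (Xander): manager_id=NULL -> NULL

SQL:
SELECT a.name AS item, b.name AS manager
FROM employees a
LEFT JOIN employees b ON a.manager_id = b.id

Result:
item   | manager
-------+--------
Ivan   | NULL   
Olivia | Ivan   
Grace  | Ivan   
Beth   | NULL   
Xander | NULL   


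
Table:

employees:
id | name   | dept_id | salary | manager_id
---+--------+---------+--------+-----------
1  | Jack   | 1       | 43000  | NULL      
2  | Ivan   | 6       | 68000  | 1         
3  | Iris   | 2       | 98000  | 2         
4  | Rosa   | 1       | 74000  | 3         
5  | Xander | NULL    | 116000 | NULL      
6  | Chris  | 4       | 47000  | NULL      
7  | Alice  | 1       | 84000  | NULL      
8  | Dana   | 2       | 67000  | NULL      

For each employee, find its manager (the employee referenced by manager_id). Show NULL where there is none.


This is a self-join: employees is joined to a second copy of itself, matching each row's manager_id to another row's id. Use LEFT JOIN so rows with manager_id=NULL are kept.
  - employee 1 (Jack): manager_id=NULL -> NULL
  - employee 2 (Ivan): manager_id=1 -> Jack
  - employee 3 (Iris): manager_id=2 -> Ivan
  - employee 4 (Rosa): manager_id=3 -> Iris
  - employee 5 (Xander): manager_id=NULL -> NULL
  - employee 6 (Chris): manager_id=NULL -> NULL
  - employee 7 (Alice): manager_id=NULL -> NULL
  - employee 8 (Dana): manager_id=NULL -> NULL

SQL:
SELECT a.name AS item, b.name AS manager
FROM employees a
LEFT JOIN employees b ON a.manager_id = b.id

Result:
item   | manager
-------+--------
Jack   | NULL   
Ivan   | Jack   
Iris   | Ivan   
Rosa   | Iris   
Xander | NULL   
Chris  | NULL   
Alice  | NULL   
Dana   | NULL   


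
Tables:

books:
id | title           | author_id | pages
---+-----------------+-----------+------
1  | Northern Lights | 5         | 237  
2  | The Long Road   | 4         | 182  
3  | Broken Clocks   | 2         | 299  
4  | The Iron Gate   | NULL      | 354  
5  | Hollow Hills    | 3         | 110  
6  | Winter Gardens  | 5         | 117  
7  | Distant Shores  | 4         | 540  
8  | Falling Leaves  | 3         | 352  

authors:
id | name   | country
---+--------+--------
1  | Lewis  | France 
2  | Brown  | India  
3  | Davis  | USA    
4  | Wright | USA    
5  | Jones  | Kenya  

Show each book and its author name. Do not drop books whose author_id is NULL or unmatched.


LEFT JOIN keeps every row from books (the left table); where author_id has no match in authors, the author columns become NULL. Walk through each book:
  - book 1 (Northern Lights): author_id=5 -> matches Jones
  - book 2 (The Long Road): author_id=4 -> matches Wright
  - book 3 (Broken Clocks): author_id=2 -> matches Brown
  - book 4 (The Iron Gate): author_id=NULL, no match -> kept with NULL
  - book 5 (Hollow Hills): author_id=3 -> matches Davis
  - book 6 (Winter Gardens): author_id=5 -> matches Jones
  - book 7 (Distant Shores): author_id=4 -> matches Wright
  - book 8 (Falling Leaves): author_id=3 -> matches Davis
All 8 rows appear; 1 has NULL author.

SQL:
SELECT a.title, b.name AS author
FROM books a
LEFT JOIN authors b ON a.author_id = b.id

Result:
title           | author
----------------+-------
Northern Lights | Jones 
The Long Road   | Wright
Broken Clocks   | Brown 
The Iron Gate   | NULL  
Hollow Hills    | Davis 
Winter Gardens  | Jones 
Distant Shores  | Wright
Falling Leaves  | Davis 


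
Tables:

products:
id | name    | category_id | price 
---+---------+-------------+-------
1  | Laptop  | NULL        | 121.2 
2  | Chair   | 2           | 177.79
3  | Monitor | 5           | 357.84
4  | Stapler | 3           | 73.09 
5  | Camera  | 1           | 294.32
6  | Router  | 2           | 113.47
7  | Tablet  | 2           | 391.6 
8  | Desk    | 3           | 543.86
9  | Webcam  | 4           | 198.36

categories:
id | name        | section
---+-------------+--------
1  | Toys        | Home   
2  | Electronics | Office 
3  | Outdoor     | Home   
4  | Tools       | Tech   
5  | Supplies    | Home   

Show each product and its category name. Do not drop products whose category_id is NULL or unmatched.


LEFT JOIN keeps every row from products (the left table); where category_id has no match in categories, the category columns become NULL. Walk through each product:
  - product 1 (Laptop): category_id=NULL, no match -> kept with NULL
  - product 2 (Chair): category_id=2 -> matches Electronics
  - product 3 (Monitor): category_id=5 -> matches Supplies
  - product 4 (Stapler): category_id=3 -> matches Outdoor
  - product 5 (Camera): category_id=1 -> matches Toys
  - product 6 (Router): category_id=2 -> matches Electronics
  - product 7 (Tablet): category_id=2 -> matches Electronics
  - product 8 (Desk): category_id=3 -> matches Outdoor
  - product 9 (Webcam): category_id=4 -> matches Tools
All 9 rows appear; 1 has NULL category.

SQL:
SELECT a.name, b.name AS category
FROM products a
LEFT JOIN categories b ON a.category_id = b.id

Result:
name    | category   
--------+------------
Laptop  | NULL       
Chair   | Electronics
Monitor | Supplies   
Stapler | Outdoor    
Camera  | Toys       
Router  | Electronics
Tablet  | Electronics
Desk    | Outdoor    
Webcam  | Tools      


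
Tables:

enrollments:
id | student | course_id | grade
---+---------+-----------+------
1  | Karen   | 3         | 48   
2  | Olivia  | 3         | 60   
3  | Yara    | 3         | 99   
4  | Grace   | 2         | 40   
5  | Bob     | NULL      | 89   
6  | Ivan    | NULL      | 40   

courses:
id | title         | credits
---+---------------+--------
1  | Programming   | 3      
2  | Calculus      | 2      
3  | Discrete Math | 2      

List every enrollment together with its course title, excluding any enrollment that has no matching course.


INNER JOIN keeps only enrollments rows whose course_id matches an id in courses. Walk through each enrollment:
  - enrollment 1 (Karen): course_id=3 -> matches Discrete Math
  - enrollment 2 (Olivia): course_id=3 -> matches Discrete Math
  - enrollment 3 (Yara): course_id=3 -> matches Discrete Math
  - enrollment 4 (Grace): course_id=2 -> matches Calculus
  - enrollment 5 (Bob): course_id=NULL, no match -> dropped
  - enrollment 6 (Ivan): course_id=NULL, no match -> dropped
So 2 of 6 rows are dropped.

SQL:
SELECT a.student, b.title AS course
FROM enrollments a
INNER JOIN courses b ON a.course_id = b.id

Result:
student | course       
--------+--------------
Karen   | Discrete Math
Olivia  | Discrete Math
Yara    | Discrete Math
Grace   | Calculus     


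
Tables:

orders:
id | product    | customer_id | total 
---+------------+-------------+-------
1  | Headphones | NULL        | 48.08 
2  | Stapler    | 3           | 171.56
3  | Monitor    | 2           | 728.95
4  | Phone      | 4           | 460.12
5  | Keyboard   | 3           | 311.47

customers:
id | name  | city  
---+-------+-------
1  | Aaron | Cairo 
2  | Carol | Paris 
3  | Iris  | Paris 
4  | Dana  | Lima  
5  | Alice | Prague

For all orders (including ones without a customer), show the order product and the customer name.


LEFT JOIN keeps every row from orders (the left table); where customer_id has no match in customers, the customer columns become NULL. Walk through each order:
  - order 1 (Headphones): customer_id=NULL, no match -> kept with NULL
  - order 2 (Stapler): customer_id=3 -> matches Iris
  - order 3 (Monitor): customer_id=2 -> matches Carol
  - order 4 (Phone): customer_id=4 -> matches Dana
  - order 5 (Keyboard): customer_id=3 -> matches Iris
All 5 rows appear; 1 has NULL customer.

SQL:
SELECT a.product, b.name AS customer
FROM orders a
LEFT JOIN customers b ON a.customer_id = b.id

Result:
product    | customer
-----------+---------
Headphones | NULL    
Stapler    | Iris    
Monitor    | Carol   
Phone      | Dana    
Keyboard   | Iris    


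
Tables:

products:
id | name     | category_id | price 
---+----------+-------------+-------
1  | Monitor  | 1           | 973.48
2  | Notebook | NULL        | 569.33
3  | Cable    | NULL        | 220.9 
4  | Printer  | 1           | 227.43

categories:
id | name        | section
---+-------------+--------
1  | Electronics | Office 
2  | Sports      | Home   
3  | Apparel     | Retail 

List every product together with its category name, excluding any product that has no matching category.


INNER JOIN keeps only products rows whose category_id matches an id in categories. Walk through each product:
  - product 1 (Monitor): category_id=1 -> matches Electronics
  - product 2 (Notebook): category_id=NULL, no match -> dropped
  - product 3 (Cable): category_id=NULL, no match -> dropped
  - product 4 (Printer): category_id=1 -> matches Electronics
So 2 of 4 rows are dropped.

SQL:
SELECT a.name, b.name AS category
FROM products a
INNER JOIN categories b ON a.category_id = b.id

Result:
name    | category   
--------+------------
Monitor | Electronics
Printer | Electronics


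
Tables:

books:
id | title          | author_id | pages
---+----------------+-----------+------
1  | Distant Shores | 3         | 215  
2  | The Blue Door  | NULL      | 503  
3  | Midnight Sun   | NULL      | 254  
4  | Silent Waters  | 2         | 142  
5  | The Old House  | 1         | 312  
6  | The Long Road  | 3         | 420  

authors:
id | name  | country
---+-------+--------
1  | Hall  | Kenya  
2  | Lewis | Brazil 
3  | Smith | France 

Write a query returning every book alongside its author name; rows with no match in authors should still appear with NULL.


LEFT JOIN keeps every row from books (the left table); where author_id has no match in authors, the author columns become NULL. Walk through each book:
  - book 1 (Distant Shores): author_id=3 -> matches Smith
  - book 2 (The Blue Door): author_id=NULL, no match -> kept with NULL
  - book 3 (Midnight Sun): author_id=NULL, no match -> kept with NULL
  - book 4 (Silent Waters): author_id=2 -> matches Lewis
  - book 5 (The Old House): author_id=1 -> matches Hall
  - book 6 (The Long Road): author_id=3 -> matches Smith
All 6 rows appear; 2 have NULL author.

SQL:
SELECT a.title, b.name AS author
FROM books a
LEFT JOIN authors b ON a.author_id = b.id

Result:
title          | author
---------------+-------
Distant Shores | Smith 
The Blue Door  | NULL  
Midnight Sun   | NULL  
Silent Waters  | Lewis 
The Old House  | Hall  
The Long Road  | Smith 


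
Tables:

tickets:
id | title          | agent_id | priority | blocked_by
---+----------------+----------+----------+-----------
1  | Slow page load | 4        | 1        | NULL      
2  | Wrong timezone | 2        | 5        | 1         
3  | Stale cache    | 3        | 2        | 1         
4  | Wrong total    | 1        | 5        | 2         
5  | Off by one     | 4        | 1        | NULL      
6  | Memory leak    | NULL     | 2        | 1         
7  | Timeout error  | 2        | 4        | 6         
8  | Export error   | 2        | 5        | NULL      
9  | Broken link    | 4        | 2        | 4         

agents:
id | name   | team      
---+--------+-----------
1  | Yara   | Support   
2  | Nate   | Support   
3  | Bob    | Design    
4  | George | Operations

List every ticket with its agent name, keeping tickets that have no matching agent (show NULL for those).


LEFT JOIN keeps every row from tickets (the left table); where agent_id has no match in agents, the agent columns become NULL. Walk through each ticket:
  - ticket 1 (Slow page load): agent_id=4 -> matches George
  - ticket 2 (Wrong timezone): agent_id=2 -> matches Nate
  - ticket 3 (Stale cache): agent_id=3 -> matches Bob
  - ticket 4 (Wrong total): agent_id=1 -> matches Yara
  - ticket 5 (Off by one): agent_id=4 -> matches George
  - ticket 6 (Memory leak): agent_id=NULL, no match -> kept with NULL
  - ticket 7 (Timeout error): agent_id=2 -> matches Nate
  - ticket 8 (Export error): agent_id=2 -> matches Nate
  - ticket 9 (Broken link): agent_id=4 -> matches George
All 9 rows appear; 1 has NULL agent.

SQL:
SELECT a.title, b.name AS agent
FROM tickets a
LEFT JOIN agents b ON a.agent_id = b.id

Result:
title          | agent 
---------------+-------
Slow page load | George
Wrong timezone | Nate  
Stale cache    | Bob   
Wrong total    | Yara  
Off by one     | George
Memory leak    | NULL  
Timeout error  | Nate  
Export error   | Nate  
Broken link    | George
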